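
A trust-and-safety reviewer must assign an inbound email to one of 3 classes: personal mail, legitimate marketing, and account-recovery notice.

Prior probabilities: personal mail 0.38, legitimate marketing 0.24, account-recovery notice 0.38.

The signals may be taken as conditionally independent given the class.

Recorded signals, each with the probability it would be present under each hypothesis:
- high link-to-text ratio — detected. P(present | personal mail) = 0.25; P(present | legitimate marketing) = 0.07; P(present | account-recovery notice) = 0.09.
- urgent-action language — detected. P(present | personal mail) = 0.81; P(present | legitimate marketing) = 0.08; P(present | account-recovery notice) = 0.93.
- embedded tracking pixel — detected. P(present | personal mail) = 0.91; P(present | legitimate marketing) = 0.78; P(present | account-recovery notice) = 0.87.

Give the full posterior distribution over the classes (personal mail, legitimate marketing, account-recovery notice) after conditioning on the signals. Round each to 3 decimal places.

0.709, 0.011, 0.280

By Bayes' rule with conditional independence, the unnormalized weight for each hypothesis is prior × ∏ likelihoods:
  personal mail: 0.38 × 0.25 × 0.81 × 0.91 = 0.070025
  legitimate marketing: 0.24 × 0.07 × 0.08 × 0.78 = 0.0010483
  account-recovery notice: 0.38 × 0.09 × 0.93 × 0.87 = 0.027671
The unnormalized weights sum to 0.098744.
P(personal mail | evidence) = 0.070025 / 0.098744 ≈ 0.709
P(legitimate marketing | evidence) = 0.0010483 / 0.098744 ≈ 0.011
P(account-recovery notice | evidence) = 0.027671 / 0.098744 ≈ 0.280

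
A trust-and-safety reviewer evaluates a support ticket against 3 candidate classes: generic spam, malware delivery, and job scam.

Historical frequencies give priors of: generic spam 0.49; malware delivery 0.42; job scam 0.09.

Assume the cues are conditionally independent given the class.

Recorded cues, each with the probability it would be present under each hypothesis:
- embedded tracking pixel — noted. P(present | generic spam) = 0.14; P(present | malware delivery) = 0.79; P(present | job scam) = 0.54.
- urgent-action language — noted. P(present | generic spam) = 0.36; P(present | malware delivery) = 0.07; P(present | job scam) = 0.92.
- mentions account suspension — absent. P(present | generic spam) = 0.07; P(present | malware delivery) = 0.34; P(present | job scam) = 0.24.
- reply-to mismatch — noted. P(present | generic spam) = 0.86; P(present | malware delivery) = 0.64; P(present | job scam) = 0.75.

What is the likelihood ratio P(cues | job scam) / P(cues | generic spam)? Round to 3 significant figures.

Take the product of per-cue likelihoods under each hypothesis (using 1 − P(present | H) for each absent cue), then divide.
  job scam: 0.54 × 0.92 × (1 − 0.24) × 0.75 = 0.28318
  generic spam: 0.14 × 0.36 × (1 − 0.07) × 0.86 = 0.04031
Bayes factor = 0.28318 / 0.04031 ≈ 7.02

7.02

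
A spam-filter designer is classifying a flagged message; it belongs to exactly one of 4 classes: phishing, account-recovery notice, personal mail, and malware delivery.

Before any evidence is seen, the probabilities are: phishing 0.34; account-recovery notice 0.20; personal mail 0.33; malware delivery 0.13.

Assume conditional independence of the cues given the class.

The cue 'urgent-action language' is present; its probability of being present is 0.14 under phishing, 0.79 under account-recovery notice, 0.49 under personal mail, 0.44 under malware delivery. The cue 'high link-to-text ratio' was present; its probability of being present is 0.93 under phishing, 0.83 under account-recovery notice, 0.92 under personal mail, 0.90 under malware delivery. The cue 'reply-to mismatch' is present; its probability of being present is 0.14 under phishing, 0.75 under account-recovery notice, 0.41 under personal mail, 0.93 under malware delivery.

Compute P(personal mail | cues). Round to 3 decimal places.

0.286

By Bayes' rule with conditional independence, the unnormalized weight for each hypothesis is prior × ∏ likelihoods:
  phishing: 0.34 × 0.14 × 0.93 × 0.14 = 0.0061975
  account-recovery notice: 0.20 × 0.79 × 0.83 × 0.75 = 0.098355
  personal mail: 0.33 × 0.49 × 0.92 × 0.41 = 0.060993
  malware delivery: 0.13 × 0.44 × 0.90 × 0.93 = 0.047876
Normalizing constant Z = 0.0061975 + 0.098355 + 0.060993 + 0.047876 = 0.21342.
P(personal mail | evidence) = 0.060993 / 0.21342 ≈ 0.286.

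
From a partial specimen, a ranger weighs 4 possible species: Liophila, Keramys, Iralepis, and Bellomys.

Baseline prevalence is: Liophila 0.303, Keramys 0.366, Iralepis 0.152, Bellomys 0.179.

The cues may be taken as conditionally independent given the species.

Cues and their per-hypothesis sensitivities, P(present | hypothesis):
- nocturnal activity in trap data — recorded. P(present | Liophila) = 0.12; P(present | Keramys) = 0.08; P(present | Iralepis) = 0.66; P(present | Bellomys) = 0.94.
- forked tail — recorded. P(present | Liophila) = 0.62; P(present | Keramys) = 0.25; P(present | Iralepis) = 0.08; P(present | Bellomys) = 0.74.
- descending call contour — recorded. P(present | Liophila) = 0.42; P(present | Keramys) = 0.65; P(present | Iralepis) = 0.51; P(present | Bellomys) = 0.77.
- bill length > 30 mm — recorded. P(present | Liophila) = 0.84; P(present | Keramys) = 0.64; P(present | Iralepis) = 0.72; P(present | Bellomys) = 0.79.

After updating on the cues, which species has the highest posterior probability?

Bellomys

Multiply each prior by the joint likelihood of the cue pattern:
  Liophila: 0.303 × 0.12 × 0.62 × 0.42 × 0.84 = 0.0079532
  Keramys: 0.366 × 0.08 × 0.25 × 0.65 × 0.64 = 0.0030451
  Iralepis: 0.152 × 0.66 × 0.08 × 0.51 × 0.72 = 0.002947
  Bellomys: 0.179 × 0.94 × 0.74 × 0.77 × 0.79 = 0.075741
Marginal likelihood of the evidence = 0.089686.
P(Liophila | evidence) ≈ 0.0079532 / 0.089686 ≈ 0.089
P(Keramys | evidence) ≈ 0.0030451 / 0.089686 ≈ 0.034
P(Iralepis | evidence) ≈ 0.002947 / 0.089686 ≈ 0.033
P(Bellomys | evidence) ≈ 0.075741 / 0.089686 ≈ 0.845
The largest is 0.845, so Bellomys is most probable.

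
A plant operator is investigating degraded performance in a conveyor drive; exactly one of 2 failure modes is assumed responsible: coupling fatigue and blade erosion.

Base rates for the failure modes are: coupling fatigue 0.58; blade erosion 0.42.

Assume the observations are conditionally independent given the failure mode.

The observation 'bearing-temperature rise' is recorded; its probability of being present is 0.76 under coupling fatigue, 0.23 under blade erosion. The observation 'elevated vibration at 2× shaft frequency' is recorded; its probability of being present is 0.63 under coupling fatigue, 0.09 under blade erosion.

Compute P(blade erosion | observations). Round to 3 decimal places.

For each hypothesis, the unnormalized posterior weight is prior × product of the observation likelihoods:
  coupling fatigue: 0.58 × 0.76 × 0.63 = 0.2777
  blade erosion: 0.42 × 0.23 × 0.09 = 0.008694
Marginal likelihood of the evidence = 0.2864.
P(blade erosion | evidence) = 0.008694 / 0.2864 ≈ 0.030.

0.030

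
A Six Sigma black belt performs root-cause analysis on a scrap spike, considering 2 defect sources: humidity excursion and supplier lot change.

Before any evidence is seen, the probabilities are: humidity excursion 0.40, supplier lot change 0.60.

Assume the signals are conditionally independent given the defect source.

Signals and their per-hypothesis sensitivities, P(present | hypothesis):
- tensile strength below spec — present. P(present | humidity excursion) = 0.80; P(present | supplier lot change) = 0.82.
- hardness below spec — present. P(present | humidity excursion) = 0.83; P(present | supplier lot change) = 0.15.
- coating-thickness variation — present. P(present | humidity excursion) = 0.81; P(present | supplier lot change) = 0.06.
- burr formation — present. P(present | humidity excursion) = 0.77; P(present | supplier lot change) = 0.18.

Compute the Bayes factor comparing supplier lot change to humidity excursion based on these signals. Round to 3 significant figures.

Joint likelihood of the signal pattern under each hypothesis:
  supplier lot change: 0.82 × 0.15 × 0.06 × 0.18 = 0.0013284
  humidity excursion: 0.80 × 0.83 × 0.81 × 0.77 = 0.41414
Bayes factor = 0.0013284 / 0.41414 ≈ 0.00321

0.00321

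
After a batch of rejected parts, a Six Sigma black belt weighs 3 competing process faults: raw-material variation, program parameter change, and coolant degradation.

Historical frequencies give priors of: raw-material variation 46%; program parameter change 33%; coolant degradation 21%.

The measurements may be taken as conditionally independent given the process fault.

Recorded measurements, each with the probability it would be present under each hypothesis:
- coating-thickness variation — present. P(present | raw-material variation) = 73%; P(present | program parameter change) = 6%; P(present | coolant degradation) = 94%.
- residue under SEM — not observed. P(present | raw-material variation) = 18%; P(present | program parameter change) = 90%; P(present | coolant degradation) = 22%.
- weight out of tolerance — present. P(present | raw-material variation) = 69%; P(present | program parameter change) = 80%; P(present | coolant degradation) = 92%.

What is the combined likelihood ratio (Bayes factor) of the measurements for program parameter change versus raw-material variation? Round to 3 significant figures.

Joint likelihood of the measurement pattern under each hypothesis (using 1 − P(present | H) for each absent measurement):
  program parameter change: 0.06 × (1 − 0.90) × 0.80 = 0.0048
  raw-material variation: 0.73 × (1 − 0.18) × 0.69 = 0.41303
Bayes factor = 0.0048 / 0.41303 ≈ 0.0116

0.0116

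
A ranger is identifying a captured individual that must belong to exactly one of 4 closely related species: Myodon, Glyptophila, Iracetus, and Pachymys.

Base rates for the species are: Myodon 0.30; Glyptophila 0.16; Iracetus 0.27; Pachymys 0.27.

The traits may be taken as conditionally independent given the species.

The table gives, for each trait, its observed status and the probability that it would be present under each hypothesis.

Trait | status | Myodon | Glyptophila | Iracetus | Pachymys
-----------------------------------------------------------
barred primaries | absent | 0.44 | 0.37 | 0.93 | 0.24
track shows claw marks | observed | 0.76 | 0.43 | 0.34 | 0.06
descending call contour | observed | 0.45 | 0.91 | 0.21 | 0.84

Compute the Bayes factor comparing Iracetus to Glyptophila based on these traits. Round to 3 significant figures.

0.0203

The Bayes factor is the ratio of the joint likelihoods of the trait pattern under the two hypotheses (using 1 − P(present | H) for each absent trait).
  Iracetus: (1 − 0.93) × 0.34 × 0.21 = 0.004998
  Glyptophila: (1 − 0.37) × 0.43 × 0.91 = 0.24652
Bayes factor = 0.004998 / 0.24652 ≈ 0.0203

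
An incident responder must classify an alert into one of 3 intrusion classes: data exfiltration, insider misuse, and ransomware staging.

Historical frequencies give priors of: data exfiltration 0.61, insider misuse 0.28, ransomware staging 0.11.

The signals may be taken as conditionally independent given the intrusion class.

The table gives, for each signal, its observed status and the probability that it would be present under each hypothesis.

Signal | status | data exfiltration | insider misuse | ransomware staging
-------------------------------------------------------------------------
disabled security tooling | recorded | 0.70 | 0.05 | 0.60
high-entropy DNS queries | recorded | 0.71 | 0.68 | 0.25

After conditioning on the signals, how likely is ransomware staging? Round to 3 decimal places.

By Bayes' rule with conditional independence, the unnormalized weight for each hypothesis is prior × ∏ likelihoods:
  data exfiltration: 0.61 × 0.70 × 0.71 = 0.30317
  insider misuse: 0.28 × 0.05 × 0.68 = 0.00952
  ransomware staging: 0.11 × 0.60 × 0.25 = 0.0165
Marginal likelihood of the evidence = 0.32919.
P(ransomware staging | evidence) = 0.0165 / 0.32919 ≈ 0.050.

0.050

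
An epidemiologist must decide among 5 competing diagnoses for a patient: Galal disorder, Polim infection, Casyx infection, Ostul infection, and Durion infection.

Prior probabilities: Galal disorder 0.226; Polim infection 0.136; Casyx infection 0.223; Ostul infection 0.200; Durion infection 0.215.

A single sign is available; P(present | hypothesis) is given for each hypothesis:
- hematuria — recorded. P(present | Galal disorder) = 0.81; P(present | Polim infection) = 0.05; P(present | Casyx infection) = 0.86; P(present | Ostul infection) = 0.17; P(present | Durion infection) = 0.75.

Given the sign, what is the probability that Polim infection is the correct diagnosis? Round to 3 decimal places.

For each hypothesis, the unnormalized posterior weight is prior × likelihood:
  Galal disorder: 0.226 × 0.81 = 0.18306
  Polim infection: 0.136 × 0.05 = 0.0068
  Casyx infection: 0.223 × 0.86 = 0.19178
  Ostul infection: 0.200 × 0.17 = 0.034
  Durion infection: 0.215 × 0.75 = 0.16125
The unnormalized weights sum to 0.57689.
P(Polim infection | evidence) = 0.0068 / 0.57689 ≈ 0.012.

0.012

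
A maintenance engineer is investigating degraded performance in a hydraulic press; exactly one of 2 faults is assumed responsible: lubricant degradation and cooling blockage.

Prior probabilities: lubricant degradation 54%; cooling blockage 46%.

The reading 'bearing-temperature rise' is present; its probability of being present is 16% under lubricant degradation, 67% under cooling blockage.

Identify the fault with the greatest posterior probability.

cooling blockage

Multiply each prior by the likelihood of the reading:
  lubricant degradation: 0.54 × 0.16 = 0.0864
  cooling blockage: 0.46 × 0.67 = 0.3082
Normalizing constant Z = 0.0864 + 0.3082 = 0.3946.
P(lubricant degradation | evidence) ≈ 0.0864 / 0.3946 ≈ 0.219
P(cooling blockage | evidence) ≈ 0.3082 / 0.3946 ≈ 0.781
The largest is 0.781, so cooling blockage is most probable.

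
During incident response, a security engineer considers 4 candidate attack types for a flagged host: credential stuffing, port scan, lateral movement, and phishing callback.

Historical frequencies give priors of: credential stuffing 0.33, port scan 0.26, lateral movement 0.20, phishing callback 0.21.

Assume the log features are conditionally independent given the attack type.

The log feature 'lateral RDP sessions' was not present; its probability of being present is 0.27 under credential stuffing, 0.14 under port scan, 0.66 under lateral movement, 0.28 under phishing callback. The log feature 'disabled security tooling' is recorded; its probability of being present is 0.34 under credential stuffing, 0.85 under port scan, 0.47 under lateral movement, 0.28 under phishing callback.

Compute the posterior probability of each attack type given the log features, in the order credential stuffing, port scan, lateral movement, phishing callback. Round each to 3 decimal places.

0.237, 0.549, 0.092, 0.122

By Bayes' rule with conditional independence, the unnormalized weight for each hypothesis is prior × ∏ likelihoods (using 1 − P(present | H) for each absent log feature):
  credential stuffing: 0.33 × (1 − 0.27) × 0.34 = 0.081906
  port scan: 0.26 × (1 − 0.14) × 0.85 = 0.19006
  lateral movement: 0.20 × (1 − 0.66) × 0.47 = 0.03196
  phishing callback: 0.21 × (1 − 0.28) × 0.28 = 0.042336
Marginal likelihood of the evidence = 0.34626.
P(credential stuffing | evidence) = 0.081906 / 0.34626 ≈ 0.237
P(port scan | evidence) = 0.19006 / 0.34626 ≈ 0.549
P(lateral movement | evidence) = 0.03196 / 0.34626 ≈ 0.092
P(phishing callback | evidence) = 0.042336 / 0.34626 ≈ 0.122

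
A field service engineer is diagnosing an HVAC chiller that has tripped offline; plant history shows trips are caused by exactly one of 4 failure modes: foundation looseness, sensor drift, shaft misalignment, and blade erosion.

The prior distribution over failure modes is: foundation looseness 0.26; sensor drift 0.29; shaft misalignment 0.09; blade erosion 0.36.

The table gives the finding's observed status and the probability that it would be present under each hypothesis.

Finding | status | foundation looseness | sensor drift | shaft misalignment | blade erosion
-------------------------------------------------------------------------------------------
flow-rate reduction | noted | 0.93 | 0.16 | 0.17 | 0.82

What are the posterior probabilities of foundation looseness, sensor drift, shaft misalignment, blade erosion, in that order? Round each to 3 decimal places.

By Bayes' rule, the unnormalized weight for each hypothesis is prior × likelihood:
  foundation looseness: 0.26 × 0.93 = 0.2418
  sensor drift: 0.29 × 0.16 = 0.0464
  shaft misalignment: 0.09 × 0.17 = 0.0153
  blade erosion: 0.36 × 0.82 = 0.2952
Normalizing constant Z = 0.2418 + 0.0464 + 0.0153 + 0.2952 = 0.5987.
P(foundation looseness | evidence) = 0.2418 / 0.5987 ≈ 0.404
P(sensor drift | evidence) = 0.0464 / 0.5987 ≈ 0.078
P(shaft misalignment | evidence) = 0.0153 / 0.5987 ≈ 0.026
P(blade erosion | evidence) = 0.2952 / 0.5987 ≈ 0.493

0.404, 0.078, 0.026, 0.493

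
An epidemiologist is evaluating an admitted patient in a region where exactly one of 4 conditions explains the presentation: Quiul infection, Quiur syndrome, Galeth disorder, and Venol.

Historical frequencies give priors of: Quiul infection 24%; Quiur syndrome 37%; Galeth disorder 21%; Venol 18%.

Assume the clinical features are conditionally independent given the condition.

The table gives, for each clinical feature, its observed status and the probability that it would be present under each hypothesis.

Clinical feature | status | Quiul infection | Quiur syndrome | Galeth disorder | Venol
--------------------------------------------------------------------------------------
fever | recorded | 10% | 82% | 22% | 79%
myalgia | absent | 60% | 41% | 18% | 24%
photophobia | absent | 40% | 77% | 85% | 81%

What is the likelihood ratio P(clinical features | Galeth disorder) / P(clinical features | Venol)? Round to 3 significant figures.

0.237

Joint likelihood of the clinical feature pattern under each hypothesis (using 1 − P(present | H) for each absent clinical feature):
  Galeth disorder: 0.22 × (1 − 0.18) × (1 − 0.85) = 0.02706
  Venol: 0.79 × (1 − 0.24) × (1 − 0.81) = 0.11408
Bayes factor = 0.02706 / 0.11408 ≈ 0.237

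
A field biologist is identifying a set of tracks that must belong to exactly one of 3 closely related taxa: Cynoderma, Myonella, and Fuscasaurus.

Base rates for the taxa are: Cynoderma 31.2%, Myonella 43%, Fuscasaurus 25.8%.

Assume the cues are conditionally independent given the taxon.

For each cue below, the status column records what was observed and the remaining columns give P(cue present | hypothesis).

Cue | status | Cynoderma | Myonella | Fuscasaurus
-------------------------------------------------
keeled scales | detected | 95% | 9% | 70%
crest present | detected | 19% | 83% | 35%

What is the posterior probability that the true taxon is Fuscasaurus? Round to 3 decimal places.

For each hypothesis, the unnormalized posterior weight is prior × product of the cue likelihoods:
  Cynoderma: 0.312 × 0.95 × 0.19 = 0.056316
  Myonella: 0.430 × 0.09 × 0.83 = 0.032121
  Fuscasaurus: 0.258 × 0.70 × 0.35 = 0.06321
Normalizing constant Z = 0.056316 + 0.032121 + 0.06321 = 0.15165.
P(Fuscasaurus | evidence) = 0.06321 / 0.15165 ≈ 0.417.

0.417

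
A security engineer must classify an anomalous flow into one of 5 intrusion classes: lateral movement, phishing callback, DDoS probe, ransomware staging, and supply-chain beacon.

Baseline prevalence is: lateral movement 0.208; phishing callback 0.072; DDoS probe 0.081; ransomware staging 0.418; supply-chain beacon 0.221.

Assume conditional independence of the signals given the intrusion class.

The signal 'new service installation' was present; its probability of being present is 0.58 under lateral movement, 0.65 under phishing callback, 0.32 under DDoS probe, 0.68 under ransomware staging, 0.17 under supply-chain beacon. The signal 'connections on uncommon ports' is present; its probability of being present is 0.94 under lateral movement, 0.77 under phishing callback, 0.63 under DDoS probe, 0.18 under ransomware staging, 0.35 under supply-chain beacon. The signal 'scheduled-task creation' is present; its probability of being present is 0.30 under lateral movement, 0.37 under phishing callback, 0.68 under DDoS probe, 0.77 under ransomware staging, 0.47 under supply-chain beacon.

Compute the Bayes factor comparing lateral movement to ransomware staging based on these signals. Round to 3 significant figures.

1.74

Joint likelihood of the signal pattern under each hypothesis:
  lateral movement: 0.58 × 0.94 × 0.30 = 0.16356
  ransomware staging: 0.68 × 0.18 × 0.77 = 0.094248
Bayes factor = 0.16356 / 0.094248 ≈ 1.74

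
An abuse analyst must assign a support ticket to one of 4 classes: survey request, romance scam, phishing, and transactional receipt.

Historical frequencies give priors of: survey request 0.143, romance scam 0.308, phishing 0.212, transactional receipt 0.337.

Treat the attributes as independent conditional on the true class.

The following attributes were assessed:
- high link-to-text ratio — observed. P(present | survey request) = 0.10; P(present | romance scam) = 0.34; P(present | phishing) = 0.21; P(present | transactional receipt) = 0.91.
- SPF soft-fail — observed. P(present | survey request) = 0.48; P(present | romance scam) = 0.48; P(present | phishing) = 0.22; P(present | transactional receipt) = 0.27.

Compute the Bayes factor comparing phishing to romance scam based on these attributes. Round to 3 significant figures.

Take the product of per-attribute likelihoods under each hypothesis, then divide.
  phishing: 0.21 × 0.22 = 0.0462
  romance scam: 0.34 × 0.48 = 0.1632
Bayes factor = 0.0462 / 0.1632 ≈ 0.283

0.283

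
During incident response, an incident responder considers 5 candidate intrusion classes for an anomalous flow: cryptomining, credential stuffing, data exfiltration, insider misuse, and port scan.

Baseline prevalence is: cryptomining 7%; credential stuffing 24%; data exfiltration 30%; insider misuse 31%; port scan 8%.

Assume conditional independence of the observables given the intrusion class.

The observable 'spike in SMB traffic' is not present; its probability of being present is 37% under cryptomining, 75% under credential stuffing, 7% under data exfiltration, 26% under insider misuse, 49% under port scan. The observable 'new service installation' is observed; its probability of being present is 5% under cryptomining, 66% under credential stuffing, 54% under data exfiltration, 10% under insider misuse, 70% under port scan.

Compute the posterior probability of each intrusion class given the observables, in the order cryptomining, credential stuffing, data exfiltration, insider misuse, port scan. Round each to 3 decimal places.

0.009, 0.162, 0.618, 0.094, 0.117

For each hypothesis, the unnormalized posterior weight is prior × product of the observable likelihoods (using 1 − P(present | H) for each absent observable):
  cryptomining: 0.07 × (1 − 0.37) × 0.05 = 0.002205
  credential stuffing: 0.24 × (1 − 0.75) × 0.66 = 0.0396
  data exfiltration: 0.30 × (1 − 0.07) × 0.54 = 0.15066
  insider misuse: 0.31 × (1 − 0.26) × 0.10 = 0.02294
  port scan: 0.08 × (1 − 0.49) × 0.70 = 0.02856
Normalizing constant Z = 0.002205 + 0.0396 + 0.15066 + 0.02294 + 0.02856 = 0.24396.
P(cryptomining | evidence) = 0.002205 / 0.24396 ≈ 0.009
P(credential stuffing | evidence) = 0.0396 / 0.24396 ≈ 0.162
P(data exfiltration | evidence) = 0.15066 / 0.24396 ≈ 0.618
P(insider misuse | evidence) = 0.02294 / 0.24396 ≈ 0.094
P(port scan | evidence) = 0.02856 / 0.24396 ≈ 0.117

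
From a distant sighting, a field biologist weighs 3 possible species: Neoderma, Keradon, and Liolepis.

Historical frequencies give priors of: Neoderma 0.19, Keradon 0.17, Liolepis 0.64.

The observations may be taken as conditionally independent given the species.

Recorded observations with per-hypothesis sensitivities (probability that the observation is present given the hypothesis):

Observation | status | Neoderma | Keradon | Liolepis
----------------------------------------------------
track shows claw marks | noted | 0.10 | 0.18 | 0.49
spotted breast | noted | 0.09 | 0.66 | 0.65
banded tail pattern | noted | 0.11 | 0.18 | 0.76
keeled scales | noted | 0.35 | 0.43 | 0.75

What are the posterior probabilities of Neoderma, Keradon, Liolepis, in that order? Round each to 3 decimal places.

For each hypothesis, the unnormalized posterior weight is prior × product of the observation likelihoods:
  Neoderma: 0.19 × 0.10 × 0.09 × 0.11 × 0.35 = 6.5835e-05
  Keradon: 0.17 × 0.18 × 0.66 × 0.18 × 0.43 = 0.0015632
  Liolepis: 0.64 × 0.49 × 0.65 × 0.76 × 0.75 = 0.11619
Normalizing constant Z = 6.5835e-05 + 0.0015632 + 0.11619 = 0.11782.
P(Neoderma | evidence) = 6.5835e-05 / 0.11782 ≈ 0.001
P(Keradon | evidence) = 0.0015632 / 0.11782 ≈ 0.013
P(Liolepis | evidence) = 0.11619 / 0.11782 ≈ 0.986

0.001, 0.013, 0.986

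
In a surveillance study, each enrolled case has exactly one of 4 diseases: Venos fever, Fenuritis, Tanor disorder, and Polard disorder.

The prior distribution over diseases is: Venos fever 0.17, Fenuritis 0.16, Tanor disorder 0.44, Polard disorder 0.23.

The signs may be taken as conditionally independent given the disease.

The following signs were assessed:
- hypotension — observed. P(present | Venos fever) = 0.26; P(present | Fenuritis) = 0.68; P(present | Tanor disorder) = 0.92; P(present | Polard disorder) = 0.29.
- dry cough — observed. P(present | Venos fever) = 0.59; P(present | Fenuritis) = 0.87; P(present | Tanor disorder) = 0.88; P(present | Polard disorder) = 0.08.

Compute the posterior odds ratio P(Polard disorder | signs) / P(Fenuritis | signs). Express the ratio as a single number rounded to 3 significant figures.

Posterior odds equal prior odds times the likelihood ratio; only the two competing hypotheses matter.
  Polard disorder: 0.23 × 0.29 × 0.08 = 0.005336
  Fenuritis: 0.16 × 0.68 × 0.87 = 0.094656
Posterior odds = 0.005336 / 0.094656 ≈ 0.0564.

0.0564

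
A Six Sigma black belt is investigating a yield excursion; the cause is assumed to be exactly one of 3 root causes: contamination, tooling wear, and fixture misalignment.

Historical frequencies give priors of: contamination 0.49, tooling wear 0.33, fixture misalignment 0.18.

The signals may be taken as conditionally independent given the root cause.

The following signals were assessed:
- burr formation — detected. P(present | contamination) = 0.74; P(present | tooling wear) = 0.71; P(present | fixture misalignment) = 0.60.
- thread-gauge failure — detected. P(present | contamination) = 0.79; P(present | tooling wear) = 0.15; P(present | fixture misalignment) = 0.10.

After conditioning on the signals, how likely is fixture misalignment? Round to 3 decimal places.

0.032

Multiply each prior by the joint likelihood of the signal pattern:
  contamination: 0.49 × 0.74 × 0.79 = 0.28645
  tooling wear: 0.33 × 0.71 × 0.15 = 0.035145
  fixture misalignment: 0.18 × 0.60 × 0.10 = 0.0108
The unnormalized weights sum to 0.3324.
P(fixture misalignment | evidence) = 0.0108 / 0.3324 ≈ 0.032.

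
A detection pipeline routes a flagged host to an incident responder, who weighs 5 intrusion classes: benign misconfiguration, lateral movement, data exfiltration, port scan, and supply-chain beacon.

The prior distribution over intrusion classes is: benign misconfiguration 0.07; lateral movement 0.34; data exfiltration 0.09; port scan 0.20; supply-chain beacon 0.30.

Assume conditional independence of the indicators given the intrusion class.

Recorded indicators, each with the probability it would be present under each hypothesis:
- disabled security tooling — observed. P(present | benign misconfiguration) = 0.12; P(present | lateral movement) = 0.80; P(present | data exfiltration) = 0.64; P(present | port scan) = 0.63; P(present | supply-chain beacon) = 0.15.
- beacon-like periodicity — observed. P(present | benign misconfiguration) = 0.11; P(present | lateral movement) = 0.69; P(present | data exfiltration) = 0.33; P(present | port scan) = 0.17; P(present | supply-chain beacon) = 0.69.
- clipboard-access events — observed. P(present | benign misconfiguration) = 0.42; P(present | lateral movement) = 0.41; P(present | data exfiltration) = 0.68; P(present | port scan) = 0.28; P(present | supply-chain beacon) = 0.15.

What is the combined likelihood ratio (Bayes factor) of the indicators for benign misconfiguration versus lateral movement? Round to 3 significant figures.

The Bayes factor is the ratio of the joint likelihoods of the indicator pattern under the two hypotheses.
  benign misconfiguration: 0.12 × 0.11 × 0.42 = 0.005544
  lateral movement: 0.80 × 0.69 × 0.41 = 0.22632
Bayes factor = 0.005544 / 0.22632 ≈ 0.0245

0.0245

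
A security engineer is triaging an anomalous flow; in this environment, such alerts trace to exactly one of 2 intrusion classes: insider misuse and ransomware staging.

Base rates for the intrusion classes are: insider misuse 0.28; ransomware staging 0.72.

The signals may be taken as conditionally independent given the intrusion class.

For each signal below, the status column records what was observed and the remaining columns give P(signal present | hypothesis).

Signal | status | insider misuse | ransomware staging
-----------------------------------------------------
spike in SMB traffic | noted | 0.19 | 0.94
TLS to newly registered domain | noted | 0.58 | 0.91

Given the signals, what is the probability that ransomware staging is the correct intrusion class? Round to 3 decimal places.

0.952

Multiply each prior by the joint likelihood of the signal pattern:
  insider misuse: 0.28 × 0.19 × 0.58 = 0.030856
  ransomware staging: 0.72 × 0.94 × 0.91 = 0.61589
Normalizing constant Z = 0.030856 + 0.61589 = 0.64674.
P(ransomware staging | evidence) = 0.61589 / 0.64674 ≈ 0.952.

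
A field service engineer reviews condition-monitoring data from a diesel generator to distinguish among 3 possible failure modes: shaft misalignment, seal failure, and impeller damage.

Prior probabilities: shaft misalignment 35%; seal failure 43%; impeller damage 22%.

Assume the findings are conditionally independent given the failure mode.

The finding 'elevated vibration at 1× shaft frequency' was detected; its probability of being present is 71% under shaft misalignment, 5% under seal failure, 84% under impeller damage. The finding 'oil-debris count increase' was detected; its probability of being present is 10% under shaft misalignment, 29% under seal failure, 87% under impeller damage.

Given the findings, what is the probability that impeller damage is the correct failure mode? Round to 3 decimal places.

Multiply each prior by the joint likelihood of the evidence pattern:
  shaft misalignment: 0.35 × 0.71 × 0.10 = 0.02485
  seal failure: 0.43 × 0.05 × 0.29 = 0.006235
  impeller damage: 0.22 × 0.84 × 0.87 = 0.16078
Normalizing constant Z = 0.02485 + 0.006235 + 0.16078 = 0.19186.
P(impeller damage | evidence) = 0.16078 / 0.19186 ≈ 0.838.

0.838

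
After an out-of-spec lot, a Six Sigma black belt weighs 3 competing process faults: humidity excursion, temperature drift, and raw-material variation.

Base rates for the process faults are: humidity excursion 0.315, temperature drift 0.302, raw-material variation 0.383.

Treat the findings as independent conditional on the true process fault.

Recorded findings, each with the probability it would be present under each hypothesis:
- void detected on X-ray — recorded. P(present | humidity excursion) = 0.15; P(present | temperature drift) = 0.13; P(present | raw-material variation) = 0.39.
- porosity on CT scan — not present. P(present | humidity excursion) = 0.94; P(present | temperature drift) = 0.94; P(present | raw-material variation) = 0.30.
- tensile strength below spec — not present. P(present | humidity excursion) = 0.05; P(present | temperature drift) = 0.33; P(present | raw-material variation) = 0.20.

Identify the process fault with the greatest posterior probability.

raw-material variation

Multiply each prior by the joint likelihood of the evidence pattern (using 1 − P(present | H) for each absent finding):
  humidity excursion: 0.315 × 0.15 × (1 − 0.94) × (1 − 0.05) = 0.0026933
  temperature drift: 0.302 × 0.13 × (1 − 0.94) × (1 − 0.33) = 0.0015783
  raw-material variation: 0.383 × 0.39 × (1 − 0.30) × (1 − 0.20) = 0.083647
The unnormalized weights sum to 0.087919.
P(humidity excursion | evidence) ≈ 0.0026933 / 0.087919 ≈ 0.031
P(temperature drift | evidence) ≈ 0.0015783 / 0.087919 ≈ 0.018
P(raw-material variation | evidence) ≈ 0.083647 / 0.087919 ≈ 0.951
The largest is 0.951, so raw-material variation is most probable.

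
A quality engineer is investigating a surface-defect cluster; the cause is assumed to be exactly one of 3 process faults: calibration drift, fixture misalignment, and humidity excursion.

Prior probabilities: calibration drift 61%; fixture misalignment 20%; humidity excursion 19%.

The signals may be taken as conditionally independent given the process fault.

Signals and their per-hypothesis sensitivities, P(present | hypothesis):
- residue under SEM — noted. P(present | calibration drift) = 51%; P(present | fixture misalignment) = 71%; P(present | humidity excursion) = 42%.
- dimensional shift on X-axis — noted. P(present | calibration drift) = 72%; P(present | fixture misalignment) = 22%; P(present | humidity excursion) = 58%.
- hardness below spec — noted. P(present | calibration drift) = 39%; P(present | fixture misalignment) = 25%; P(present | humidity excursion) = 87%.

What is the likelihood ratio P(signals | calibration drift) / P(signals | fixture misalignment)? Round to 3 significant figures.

Joint likelihood of the signal pattern under each hypothesis:
  calibration drift: 0.51 × 0.72 × 0.39 = 0.14321
  fixture misalignment: 0.71 × 0.22 × 0.25 = 0.03905
Bayes factor = 0.14321 / 0.03905 ≈ 3.67

3.67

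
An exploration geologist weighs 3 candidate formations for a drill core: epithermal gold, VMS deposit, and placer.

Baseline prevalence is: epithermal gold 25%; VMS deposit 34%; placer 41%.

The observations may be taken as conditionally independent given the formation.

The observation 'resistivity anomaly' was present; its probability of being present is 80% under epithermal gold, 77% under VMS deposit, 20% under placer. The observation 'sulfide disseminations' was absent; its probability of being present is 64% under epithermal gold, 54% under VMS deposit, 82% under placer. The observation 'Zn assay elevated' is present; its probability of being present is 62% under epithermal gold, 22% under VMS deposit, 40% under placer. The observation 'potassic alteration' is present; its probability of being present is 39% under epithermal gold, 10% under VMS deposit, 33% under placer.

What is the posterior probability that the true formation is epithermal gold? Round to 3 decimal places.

0.791

For each hypothesis, the unnormalized posterior weight is prior × product of the observation likelihoods (using 1 − P(present | H) for each absent observation):
  epithermal gold: 0.25 × 0.80 × (1 − 0.64) × 0.62 × 0.39 = 0.01741
  VMS deposit: 0.34 × 0.77 × (1 − 0.54) × 0.22 × 0.10 = 0.0026494
  placer: 0.41 × 0.20 × (1 − 0.82) × 0.40 × 0.33 = 0.0019483
Normalizing constant Z = 0.01741 + 0.0026494 + 0.0019483 = 0.022007.
P(epithermal gold | evidence) = 0.01741 / 0.022007 ≈ 0.791.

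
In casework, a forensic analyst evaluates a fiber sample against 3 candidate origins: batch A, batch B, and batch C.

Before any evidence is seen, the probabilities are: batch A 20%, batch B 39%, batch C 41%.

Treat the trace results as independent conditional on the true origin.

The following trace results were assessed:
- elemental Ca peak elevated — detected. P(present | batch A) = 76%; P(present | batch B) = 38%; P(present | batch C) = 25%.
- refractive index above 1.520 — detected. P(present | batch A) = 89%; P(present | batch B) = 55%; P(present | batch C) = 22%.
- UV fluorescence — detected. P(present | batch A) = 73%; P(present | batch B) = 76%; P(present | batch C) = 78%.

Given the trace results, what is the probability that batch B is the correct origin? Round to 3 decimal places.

0.347

By Bayes' rule with conditional independence, the unnormalized weight for each hypothesis is prior × ∏ likelihoods:
  batch A: 0.20 × 0.76 × 0.89 × 0.73 = 0.098754
  batch B: 0.39 × 0.38 × 0.55 × 0.76 = 0.061948
  batch C: 0.41 × 0.25 × 0.22 × 0.78 = 0.017589
The unnormalized weights sum to 0.17829.
P(batch B | evidence) = 0.061948 / 0.17829 ≈ 0.347.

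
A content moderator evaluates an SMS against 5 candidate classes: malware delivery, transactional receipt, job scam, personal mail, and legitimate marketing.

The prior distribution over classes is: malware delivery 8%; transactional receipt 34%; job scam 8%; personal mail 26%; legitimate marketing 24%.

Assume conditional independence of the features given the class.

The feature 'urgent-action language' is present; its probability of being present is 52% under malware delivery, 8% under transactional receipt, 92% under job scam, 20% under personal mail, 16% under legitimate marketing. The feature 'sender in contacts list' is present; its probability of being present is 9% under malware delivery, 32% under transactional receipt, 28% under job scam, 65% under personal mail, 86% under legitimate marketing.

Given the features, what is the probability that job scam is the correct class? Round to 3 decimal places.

For each hypothesis, the unnormalized posterior weight is prior × product of the feature likelihoods:
  malware delivery: 0.08 × 0.52 × 0.09 = 0.003744
  transactional receipt: 0.34 × 0.08 × 0.32 = 0.008704
  job scam: 0.08 × 0.92 × 0.28 = 0.020608
  personal mail: 0.26 × 0.20 × 0.65 = 0.0338
  legitimate marketing: 0.24 × 0.16 × 0.86 = 0.033024
Normalizing constant Z = 0.003744 + 0.008704 + 0.020608 + 0.0338 + 0.033024 = 0.09988.
P(job scam | evidence) = 0.020608 / 0.09988 ≈ 0.206.

0.206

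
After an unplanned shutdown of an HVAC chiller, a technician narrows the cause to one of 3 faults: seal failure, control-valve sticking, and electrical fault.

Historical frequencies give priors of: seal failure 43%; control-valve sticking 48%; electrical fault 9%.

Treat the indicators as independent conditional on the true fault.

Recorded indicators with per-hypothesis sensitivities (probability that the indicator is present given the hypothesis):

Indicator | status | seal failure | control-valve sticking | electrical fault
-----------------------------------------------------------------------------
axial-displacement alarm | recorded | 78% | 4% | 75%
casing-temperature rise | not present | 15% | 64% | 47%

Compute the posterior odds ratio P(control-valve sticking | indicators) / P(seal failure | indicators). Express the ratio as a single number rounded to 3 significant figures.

The normalizing constant cancels in an odds ratio, so compute prior × likelihood for the two hypotheses only (using 1 − P(present | H) for each absent indicator):
  control-valve sticking: 0.48 × 0.04 × (1 − 0.64) = 0.006912
  seal failure: 0.43 × 0.78 × (1 − 0.15) = 0.28509
Posterior odds = 0.006912 / 0.28509 ≈ 0.0242.

0.0242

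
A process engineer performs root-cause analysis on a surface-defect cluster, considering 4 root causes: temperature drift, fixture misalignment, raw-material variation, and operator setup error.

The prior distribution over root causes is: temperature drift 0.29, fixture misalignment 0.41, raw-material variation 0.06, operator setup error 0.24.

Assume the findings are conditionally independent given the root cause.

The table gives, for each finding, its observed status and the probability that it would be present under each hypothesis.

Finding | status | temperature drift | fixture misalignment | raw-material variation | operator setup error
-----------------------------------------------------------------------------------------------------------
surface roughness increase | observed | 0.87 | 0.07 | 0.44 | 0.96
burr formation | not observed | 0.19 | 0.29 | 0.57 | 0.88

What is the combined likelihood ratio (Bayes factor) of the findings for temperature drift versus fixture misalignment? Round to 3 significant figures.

14.2

Take the product of per-finding likelihoods under each hypothesis (using 1 − P(present | H) for each absent finding), then divide.
  temperature drift: 0.87 × (1 − 0.19) = 0.7047
  fixture misalignment: 0.07 × (1 − 0.29) = 0.0497
Bayes factor = 0.7047 / 0.0497 ≈ 14.2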